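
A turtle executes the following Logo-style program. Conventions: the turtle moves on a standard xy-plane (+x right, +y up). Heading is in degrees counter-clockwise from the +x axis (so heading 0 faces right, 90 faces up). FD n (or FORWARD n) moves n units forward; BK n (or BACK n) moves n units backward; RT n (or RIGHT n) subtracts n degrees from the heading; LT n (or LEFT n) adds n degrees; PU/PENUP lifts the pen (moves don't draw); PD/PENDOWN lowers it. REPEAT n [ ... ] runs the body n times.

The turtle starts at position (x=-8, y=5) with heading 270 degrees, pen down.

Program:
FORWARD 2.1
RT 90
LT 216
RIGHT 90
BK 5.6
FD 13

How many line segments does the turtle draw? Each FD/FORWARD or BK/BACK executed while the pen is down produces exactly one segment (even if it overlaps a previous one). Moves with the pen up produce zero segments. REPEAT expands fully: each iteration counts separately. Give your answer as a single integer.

Answer: 3

Derivation:
Executing turtle program step by step:
Start: pos=(-8,5), heading=270, pen down
FD 2.1: (-8,5) -> (-8,2.9) [heading=270, draw]
RT 90: heading 270 -> 180
LT 216: heading 180 -> 36
RT 90: heading 36 -> 306
BK 5.6: (-8,2.9) -> (-11.292,7.43) [heading=306, draw]
FD 13: (-11.292,7.43) -> (-3.65,-3.087) [heading=306, draw]
Final: pos=(-3.65,-3.087), heading=306, 3 segment(s) drawn
Segments drawn: 3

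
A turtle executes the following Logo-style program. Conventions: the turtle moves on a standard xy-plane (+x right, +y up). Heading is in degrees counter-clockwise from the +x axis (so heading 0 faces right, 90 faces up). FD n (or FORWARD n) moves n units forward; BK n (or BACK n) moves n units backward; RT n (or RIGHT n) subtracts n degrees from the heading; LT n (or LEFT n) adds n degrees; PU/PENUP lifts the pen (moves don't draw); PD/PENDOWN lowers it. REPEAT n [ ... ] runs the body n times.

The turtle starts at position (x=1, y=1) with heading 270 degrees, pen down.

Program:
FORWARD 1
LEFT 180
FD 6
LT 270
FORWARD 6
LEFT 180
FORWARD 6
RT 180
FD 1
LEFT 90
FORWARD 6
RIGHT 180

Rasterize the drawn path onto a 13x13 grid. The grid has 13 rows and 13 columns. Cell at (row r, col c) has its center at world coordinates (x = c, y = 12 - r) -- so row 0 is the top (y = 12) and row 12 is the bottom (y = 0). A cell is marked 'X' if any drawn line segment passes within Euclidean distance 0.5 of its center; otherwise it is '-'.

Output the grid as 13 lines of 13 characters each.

Answer: --X----------
--X----------
--X----------
--X----------
--X----------
--X----------
-XXXXXXX-----
-X-----------
-X-----------
-X-----------
-X-----------
-X-----------
-X-----------

Derivation:
Segment 0: (1,1) -> (1,0)
Segment 1: (1,0) -> (1,6)
Segment 2: (1,6) -> (7,6)
Segment 3: (7,6) -> (1,6)
Segment 4: (1,6) -> (2,6)
Segment 5: (2,6) -> (2,12)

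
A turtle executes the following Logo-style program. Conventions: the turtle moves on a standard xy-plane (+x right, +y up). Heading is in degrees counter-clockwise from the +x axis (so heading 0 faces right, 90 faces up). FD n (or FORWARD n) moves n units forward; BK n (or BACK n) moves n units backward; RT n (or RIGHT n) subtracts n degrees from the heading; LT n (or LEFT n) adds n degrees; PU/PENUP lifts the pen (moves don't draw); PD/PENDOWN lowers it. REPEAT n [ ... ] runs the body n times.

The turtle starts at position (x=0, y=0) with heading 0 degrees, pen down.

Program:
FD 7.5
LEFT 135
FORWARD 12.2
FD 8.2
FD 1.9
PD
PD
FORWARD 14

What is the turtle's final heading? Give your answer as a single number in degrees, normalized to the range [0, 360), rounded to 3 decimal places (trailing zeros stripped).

Answer: 135

Derivation:
Executing turtle program step by step:
Start: pos=(0,0), heading=0, pen down
FD 7.5: (0,0) -> (7.5,0) [heading=0, draw]
LT 135: heading 0 -> 135
FD 12.2: (7.5,0) -> (-1.127,8.627) [heading=135, draw]
FD 8.2: (-1.127,8.627) -> (-6.925,14.425) [heading=135, draw]
FD 1.9: (-6.925,14.425) -> (-8.268,15.768) [heading=135, draw]
PD: pen down
PD: pen down
FD 14: (-8.268,15.768) -> (-18.168,25.668) [heading=135, draw]
Final: pos=(-18.168,25.668), heading=135, 5 segment(s) drawn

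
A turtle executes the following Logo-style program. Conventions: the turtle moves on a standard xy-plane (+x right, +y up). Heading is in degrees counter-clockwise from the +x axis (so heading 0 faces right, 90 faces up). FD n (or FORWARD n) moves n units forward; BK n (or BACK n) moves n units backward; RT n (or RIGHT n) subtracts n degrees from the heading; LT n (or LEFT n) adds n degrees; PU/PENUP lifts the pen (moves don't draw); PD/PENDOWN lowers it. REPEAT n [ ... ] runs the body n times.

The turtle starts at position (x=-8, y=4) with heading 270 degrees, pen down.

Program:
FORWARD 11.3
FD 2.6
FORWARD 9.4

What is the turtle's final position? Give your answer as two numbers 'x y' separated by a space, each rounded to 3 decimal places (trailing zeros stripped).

Answer: -8 -19.3

Derivation:
Executing turtle program step by step:
Start: pos=(-8,4), heading=270, pen down
FD 11.3: (-8,4) -> (-8,-7.3) [heading=270, draw]
FD 2.6: (-8,-7.3) -> (-8,-9.9) [heading=270, draw]
FD 9.4: (-8,-9.9) -> (-8,-19.3) [heading=270, draw]
Final: pos=(-8,-19.3), heading=270, 3 segment(s) drawn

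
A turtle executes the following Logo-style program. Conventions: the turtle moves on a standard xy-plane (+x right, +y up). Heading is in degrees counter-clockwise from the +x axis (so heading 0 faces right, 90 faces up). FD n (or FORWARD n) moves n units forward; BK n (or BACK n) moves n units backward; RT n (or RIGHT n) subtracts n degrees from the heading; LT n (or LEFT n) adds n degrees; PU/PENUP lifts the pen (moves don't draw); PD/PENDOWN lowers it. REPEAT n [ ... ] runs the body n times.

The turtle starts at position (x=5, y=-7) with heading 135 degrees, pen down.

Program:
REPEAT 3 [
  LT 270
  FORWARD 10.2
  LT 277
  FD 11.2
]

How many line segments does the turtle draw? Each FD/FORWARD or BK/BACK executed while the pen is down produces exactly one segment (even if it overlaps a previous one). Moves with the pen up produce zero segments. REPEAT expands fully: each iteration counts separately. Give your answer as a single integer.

Executing turtle program step by step:
Start: pos=(5,-7), heading=135, pen down
REPEAT 3 [
  -- iteration 1/3 --
  LT 270: heading 135 -> 45
  FD 10.2: (5,-7) -> (12.212,0.212) [heading=45, draw]
  LT 277: heading 45 -> 322
  FD 11.2: (12.212,0.212) -> (21.038,-6.683) [heading=322, draw]
  -- iteration 2/3 --
  LT 270: heading 322 -> 232
  FD 10.2: (21.038,-6.683) -> (14.758,-14.721) [heading=232, draw]
  LT 277: heading 232 -> 149
  FD 11.2: (14.758,-14.721) -> (5.158,-8.952) [heading=149, draw]
  -- iteration 3/3 --
  LT 270: heading 149 -> 59
  FD 10.2: (5.158,-8.952) -> (10.412,-0.209) [heading=59, draw]
  LT 277: heading 59 -> 336
  FD 11.2: (10.412,-0.209) -> (20.643,-4.765) [heading=336, draw]
]
Final: pos=(20.643,-4.765), heading=336, 6 segment(s) drawn
Segments drawn: 6

Answer: 6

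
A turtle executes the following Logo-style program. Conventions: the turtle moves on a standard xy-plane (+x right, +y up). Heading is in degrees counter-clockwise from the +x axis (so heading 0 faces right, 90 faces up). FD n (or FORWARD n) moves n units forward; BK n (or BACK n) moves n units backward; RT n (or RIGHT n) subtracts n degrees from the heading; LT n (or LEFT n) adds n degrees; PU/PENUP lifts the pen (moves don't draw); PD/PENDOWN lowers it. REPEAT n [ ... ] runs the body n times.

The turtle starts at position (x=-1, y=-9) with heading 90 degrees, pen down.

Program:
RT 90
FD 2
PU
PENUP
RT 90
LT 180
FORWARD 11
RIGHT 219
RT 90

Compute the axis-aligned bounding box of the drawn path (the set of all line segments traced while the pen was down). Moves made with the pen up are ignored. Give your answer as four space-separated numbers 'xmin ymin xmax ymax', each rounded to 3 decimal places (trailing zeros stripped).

Executing turtle program step by step:
Start: pos=(-1,-9), heading=90, pen down
RT 90: heading 90 -> 0
FD 2: (-1,-9) -> (1,-9) [heading=0, draw]
PU: pen up
PU: pen up
RT 90: heading 0 -> 270
LT 180: heading 270 -> 90
FD 11: (1,-9) -> (1,2) [heading=90, move]
RT 219: heading 90 -> 231
RT 90: heading 231 -> 141
Final: pos=(1,2), heading=141, 1 segment(s) drawn

Segment endpoints: x in {-1, 1}, y in {-9}
xmin=-1, ymin=-9, xmax=1, ymax=-9

Answer: -1 -9 1 -9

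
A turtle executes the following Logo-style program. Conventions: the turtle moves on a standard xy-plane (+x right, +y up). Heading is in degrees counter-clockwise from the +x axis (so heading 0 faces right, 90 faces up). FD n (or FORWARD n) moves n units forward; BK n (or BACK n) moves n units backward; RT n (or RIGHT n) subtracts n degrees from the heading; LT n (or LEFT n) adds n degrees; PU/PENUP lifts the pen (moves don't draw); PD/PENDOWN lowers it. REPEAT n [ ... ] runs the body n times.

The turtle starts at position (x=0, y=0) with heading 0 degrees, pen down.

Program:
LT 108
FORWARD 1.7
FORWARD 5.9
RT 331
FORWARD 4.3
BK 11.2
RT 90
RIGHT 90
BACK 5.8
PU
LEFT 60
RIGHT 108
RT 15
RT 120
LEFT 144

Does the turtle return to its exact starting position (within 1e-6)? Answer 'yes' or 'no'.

Executing turtle program step by step:
Start: pos=(0,0), heading=0, pen down
LT 108: heading 0 -> 108
FD 1.7: (0,0) -> (-0.525,1.617) [heading=108, draw]
FD 5.9: (-0.525,1.617) -> (-2.349,7.228) [heading=108, draw]
RT 331: heading 108 -> 137
FD 4.3: (-2.349,7.228) -> (-5.493,10.161) [heading=137, draw]
BK 11.2: (-5.493,10.161) -> (2.698,2.522) [heading=137, draw]
RT 90: heading 137 -> 47
RT 90: heading 47 -> 317
BK 5.8: (2.698,2.522) -> (-1.544,6.478) [heading=317, draw]
PU: pen up
LT 60: heading 317 -> 17
RT 108: heading 17 -> 269
RT 15: heading 269 -> 254
RT 120: heading 254 -> 134
LT 144: heading 134 -> 278
Final: pos=(-1.544,6.478), heading=278, 5 segment(s) drawn

Start position: (0, 0)
Final position: (-1.544, 6.478)
Distance = 6.659; >= 1e-6 -> NOT closed

Answer: no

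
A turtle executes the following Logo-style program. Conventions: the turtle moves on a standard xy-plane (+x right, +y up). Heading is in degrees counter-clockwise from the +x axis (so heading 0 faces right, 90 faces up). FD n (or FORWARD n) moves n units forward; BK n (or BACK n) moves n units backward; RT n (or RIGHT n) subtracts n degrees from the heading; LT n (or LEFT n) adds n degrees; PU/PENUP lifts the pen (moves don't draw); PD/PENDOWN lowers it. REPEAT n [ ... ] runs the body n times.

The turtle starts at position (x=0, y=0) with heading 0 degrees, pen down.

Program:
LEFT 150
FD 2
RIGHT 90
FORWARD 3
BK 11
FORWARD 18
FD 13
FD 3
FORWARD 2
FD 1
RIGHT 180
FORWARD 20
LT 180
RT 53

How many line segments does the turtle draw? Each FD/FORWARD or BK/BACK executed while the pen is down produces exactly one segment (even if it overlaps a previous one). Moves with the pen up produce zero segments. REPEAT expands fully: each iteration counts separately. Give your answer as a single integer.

Executing turtle program step by step:
Start: pos=(0,0), heading=0, pen down
LT 150: heading 0 -> 150
FD 2: (0,0) -> (-1.732,1) [heading=150, draw]
RT 90: heading 150 -> 60
FD 3: (-1.732,1) -> (-0.232,3.598) [heading=60, draw]
BK 11: (-0.232,3.598) -> (-5.732,-5.928) [heading=60, draw]
FD 18: (-5.732,-5.928) -> (3.268,9.66) [heading=60, draw]
FD 13: (3.268,9.66) -> (9.768,20.919) [heading=60, draw]
FD 3: (9.768,20.919) -> (11.268,23.517) [heading=60, draw]
FD 2: (11.268,23.517) -> (12.268,25.249) [heading=60, draw]
FD 1: (12.268,25.249) -> (12.768,26.115) [heading=60, draw]
RT 180: heading 60 -> 240
FD 20: (12.768,26.115) -> (2.768,8.794) [heading=240, draw]
LT 180: heading 240 -> 60
RT 53: heading 60 -> 7
Final: pos=(2.768,8.794), heading=7, 9 segment(s) drawn
Segments drawn: 9

Answer: 9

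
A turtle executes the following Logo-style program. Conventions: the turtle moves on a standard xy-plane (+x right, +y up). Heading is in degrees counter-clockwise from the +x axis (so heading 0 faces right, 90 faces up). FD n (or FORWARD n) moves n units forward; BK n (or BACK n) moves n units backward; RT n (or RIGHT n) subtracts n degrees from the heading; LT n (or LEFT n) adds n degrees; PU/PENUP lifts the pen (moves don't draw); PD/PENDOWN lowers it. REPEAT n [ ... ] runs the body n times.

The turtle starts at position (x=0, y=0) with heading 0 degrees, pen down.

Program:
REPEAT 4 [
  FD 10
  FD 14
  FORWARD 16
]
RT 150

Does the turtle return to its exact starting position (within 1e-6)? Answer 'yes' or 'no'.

Executing turtle program step by step:
Start: pos=(0,0), heading=0, pen down
REPEAT 4 [
  -- iteration 1/4 --
  FD 10: (0,0) -> (10,0) [heading=0, draw]
  FD 14: (10,0) -> (24,0) [heading=0, draw]
  FD 16: (24,0) -> (40,0) [heading=0, draw]
  -- iteration 2/4 --
  FD 10: (40,0) -> (50,0) [heading=0, draw]
  FD 14: (50,0) -> (64,0) [heading=0, draw]
  FD 16: (64,0) -> (80,0) [heading=0, draw]
  -- iteration 3/4 --
  FD 10: (80,0) -> (90,0) [heading=0, draw]
  FD 14: (90,0) -> (104,0) [heading=0, draw]
  FD 16: (104,0) -> (120,0) [heading=0, draw]
  -- iteration 4/4 --
  FD 10: (120,0) -> (130,0) [heading=0, draw]
  FD 14: (130,0) -> (144,0) [heading=0, draw]
  FD 16: (144,0) -> (160,0) [heading=0, draw]
]
RT 150: heading 0 -> 210
Final: pos=(160,0), heading=210, 12 segment(s) drawn

Start position: (0, 0)
Final position: (160, 0)
Distance = 160; >= 1e-6 -> NOT closed

Answer: no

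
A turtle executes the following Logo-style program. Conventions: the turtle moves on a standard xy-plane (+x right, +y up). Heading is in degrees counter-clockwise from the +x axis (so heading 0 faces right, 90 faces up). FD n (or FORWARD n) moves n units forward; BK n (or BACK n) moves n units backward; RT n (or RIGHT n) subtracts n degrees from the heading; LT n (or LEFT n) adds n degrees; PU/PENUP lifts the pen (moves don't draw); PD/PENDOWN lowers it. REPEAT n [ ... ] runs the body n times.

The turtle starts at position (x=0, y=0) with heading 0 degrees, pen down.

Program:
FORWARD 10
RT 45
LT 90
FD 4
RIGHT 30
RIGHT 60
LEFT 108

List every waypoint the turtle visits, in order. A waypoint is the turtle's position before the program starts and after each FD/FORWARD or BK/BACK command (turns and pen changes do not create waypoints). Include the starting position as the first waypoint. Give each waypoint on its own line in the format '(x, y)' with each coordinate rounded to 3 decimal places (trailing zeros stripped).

Answer: (0, 0)
(10, 0)
(12.828, 2.828)

Derivation:
Executing turtle program step by step:
Start: pos=(0,0), heading=0, pen down
FD 10: (0,0) -> (10,0) [heading=0, draw]
RT 45: heading 0 -> 315
LT 90: heading 315 -> 45
FD 4: (10,0) -> (12.828,2.828) [heading=45, draw]
RT 30: heading 45 -> 15
RT 60: heading 15 -> 315
LT 108: heading 315 -> 63
Final: pos=(12.828,2.828), heading=63, 2 segment(s) drawn
Waypoints (3 total):
(0, 0)
(10, 0)
(12.828, 2.828)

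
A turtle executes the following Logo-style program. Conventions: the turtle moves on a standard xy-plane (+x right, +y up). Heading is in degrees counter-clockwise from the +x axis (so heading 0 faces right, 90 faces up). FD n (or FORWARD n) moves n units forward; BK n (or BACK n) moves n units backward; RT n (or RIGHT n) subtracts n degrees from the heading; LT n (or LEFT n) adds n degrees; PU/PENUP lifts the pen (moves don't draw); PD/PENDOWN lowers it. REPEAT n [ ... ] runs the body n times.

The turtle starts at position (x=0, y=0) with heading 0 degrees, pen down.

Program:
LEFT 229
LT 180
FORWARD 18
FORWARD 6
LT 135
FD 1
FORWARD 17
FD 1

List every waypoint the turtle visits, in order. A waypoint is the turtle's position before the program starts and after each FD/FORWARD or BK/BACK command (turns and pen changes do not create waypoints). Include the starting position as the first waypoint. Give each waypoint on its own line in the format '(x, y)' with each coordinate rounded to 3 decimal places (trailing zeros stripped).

Answer: (0, 0)
(11.809, 13.585)
(15.745, 18.113)
(14.748, 18.043)
(-2.211, 16.857)
(-3.208, 16.788)

Derivation:
Executing turtle program step by step:
Start: pos=(0,0), heading=0, pen down
LT 229: heading 0 -> 229
LT 180: heading 229 -> 49
FD 18: (0,0) -> (11.809,13.585) [heading=49, draw]
FD 6: (11.809,13.585) -> (15.745,18.113) [heading=49, draw]
LT 135: heading 49 -> 184
FD 1: (15.745,18.113) -> (14.748,18.043) [heading=184, draw]
FD 17: (14.748,18.043) -> (-2.211,16.857) [heading=184, draw]
FD 1: (-2.211,16.857) -> (-3.208,16.788) [heading=184, draw]
Final: pos=(-3.208,16.788), heading=184, 5 segment(s) drawn
Waypoints (6 total):
(0, 0)
(11.809, 13.585)
(15.745, 18.113)
(14.748, 18.043)
(-2.211, 16.857)
(-3.208, 16.788)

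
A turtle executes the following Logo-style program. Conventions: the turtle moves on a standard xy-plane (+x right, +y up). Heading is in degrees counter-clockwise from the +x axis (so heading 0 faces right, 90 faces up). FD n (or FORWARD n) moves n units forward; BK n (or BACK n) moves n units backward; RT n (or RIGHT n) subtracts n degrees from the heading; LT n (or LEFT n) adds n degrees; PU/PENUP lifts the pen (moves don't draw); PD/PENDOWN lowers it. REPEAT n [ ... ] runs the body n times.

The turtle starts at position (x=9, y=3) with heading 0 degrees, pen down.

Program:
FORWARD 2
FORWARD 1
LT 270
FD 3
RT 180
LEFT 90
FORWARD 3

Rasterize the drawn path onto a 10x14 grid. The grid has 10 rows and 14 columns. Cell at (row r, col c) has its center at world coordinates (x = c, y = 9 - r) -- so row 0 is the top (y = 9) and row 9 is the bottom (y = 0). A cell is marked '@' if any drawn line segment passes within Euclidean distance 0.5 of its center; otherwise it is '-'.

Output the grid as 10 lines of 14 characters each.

Answer: --------------
--------------
--------------
--------------
--------------
--------------
---------@@@@-
------------@-
------------@-
---------@@@@-

Derivation:
Segment 0: (9,3) -> (11,3)
Segment 1: (11,3) -> (12,3)
Segment 2: (12,3) -> (12,0)
Segment 3: (12,0) -> (9,0)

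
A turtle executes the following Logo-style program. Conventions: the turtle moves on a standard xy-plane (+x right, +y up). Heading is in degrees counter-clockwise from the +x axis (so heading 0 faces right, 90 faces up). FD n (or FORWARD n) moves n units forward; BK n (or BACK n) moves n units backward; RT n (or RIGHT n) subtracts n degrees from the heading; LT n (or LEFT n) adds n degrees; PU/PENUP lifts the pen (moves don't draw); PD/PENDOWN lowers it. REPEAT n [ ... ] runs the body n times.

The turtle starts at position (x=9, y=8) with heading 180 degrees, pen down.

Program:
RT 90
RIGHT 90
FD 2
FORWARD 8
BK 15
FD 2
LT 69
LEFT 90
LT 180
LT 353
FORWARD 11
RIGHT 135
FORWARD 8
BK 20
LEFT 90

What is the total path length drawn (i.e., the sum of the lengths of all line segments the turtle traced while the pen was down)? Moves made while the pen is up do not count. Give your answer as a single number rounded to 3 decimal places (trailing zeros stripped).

Executing turtle program step by step:
Start: pos=(9,8), heading=180, pen down
RT 90: heading 180 -> 90
RT 90: heading 90 -> 0
FD 2: (9,8) -> (11,8) [heading=0, draw]
FD 8: (11,8) -> (19,8) [heading=0, draw]
BK 15: (19,8) -> (4,8) [heading=0, draw]
FD 2: (4,8) -> (6,8) [heading=0, draw]
LT 69: heading 0 -> 69
LT 90: heading 69 -> 159
LT 180: heading 159 -> 339
LT 353: heading 339 -> 332
FD 11: (6,8) -> (15.712,2.836) [heading=332, draw]
RT 135: heading 332 -> 197
FD 8: (15.712,2.836) -> (8.062,0.497) [heading=197, draw]
BK 20: (8.062,0.497) -> (27.188,6.344) [heading=197, draw]
LT 90: heading 197 -> 287
Final: pos=(27.188,6.344), heading=287, 7 segment(s) drawn

Segment lengths:
  seg 1: (9,8) -> (11,8), length = 2
  seg 2: (11,8) -> (19,8), length = 8
  seg 3: (19,8) -> (4,8), length = 15
  seg 4: (4,8) -> (6,8), length = 2
  seg 5: (6,8) -> (15.712,2.836), length = 11
  seg 6: (15.712,2.836) -> (8.062,0.497), length = 8
  seg 7: (8.062,0.497) -> (27.188,6.344), length = 20
Total = 66

Answer: 66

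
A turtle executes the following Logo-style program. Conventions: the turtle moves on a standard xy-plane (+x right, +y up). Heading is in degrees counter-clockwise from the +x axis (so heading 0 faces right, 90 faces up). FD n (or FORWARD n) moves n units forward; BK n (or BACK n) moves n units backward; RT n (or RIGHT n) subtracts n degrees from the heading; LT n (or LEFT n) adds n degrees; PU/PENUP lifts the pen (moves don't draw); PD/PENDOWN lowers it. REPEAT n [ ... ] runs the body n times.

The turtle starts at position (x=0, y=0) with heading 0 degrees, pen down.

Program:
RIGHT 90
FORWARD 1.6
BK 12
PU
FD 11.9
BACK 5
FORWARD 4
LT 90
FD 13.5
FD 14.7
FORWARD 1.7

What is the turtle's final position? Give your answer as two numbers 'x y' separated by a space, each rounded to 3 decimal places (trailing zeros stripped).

Answer: 29.9 -0.5

Derivation:
Executing turtle program step by step:
Start: pos=(0,0), heading=0, pen down
RT 90: heading 0 -> 270
FD 1.6: (0,0) -> (0,-1.6) [heading=270, draw]
BK 12: (0,-1.6) -> (0,10.4) [heading=270, draw]
PU: pen up
FD 11.9: (0,10.4) -> (0,-1.5) [heading=270, move]
BK 5: (0,-1.5) -> (0,3.5) [heading=270, move]
FD 4: (0,3.5) -> (0,-0.5) [heading=270, move]
LT 90: heading 270 -> 0
FD 13.5: (0,-0.5) -> (13.5,-0.5) [heading=0, move]
FD 14.7: (13.5,-0.5) -> (28.2,-0.5) [heading=0, move]
FD 1.7: (28.2,-0.5) -> (29.9,-0.5) [heading=0, move]
Final: pos=(29.9,-0.5), heading=0, 2 segment(s) drawn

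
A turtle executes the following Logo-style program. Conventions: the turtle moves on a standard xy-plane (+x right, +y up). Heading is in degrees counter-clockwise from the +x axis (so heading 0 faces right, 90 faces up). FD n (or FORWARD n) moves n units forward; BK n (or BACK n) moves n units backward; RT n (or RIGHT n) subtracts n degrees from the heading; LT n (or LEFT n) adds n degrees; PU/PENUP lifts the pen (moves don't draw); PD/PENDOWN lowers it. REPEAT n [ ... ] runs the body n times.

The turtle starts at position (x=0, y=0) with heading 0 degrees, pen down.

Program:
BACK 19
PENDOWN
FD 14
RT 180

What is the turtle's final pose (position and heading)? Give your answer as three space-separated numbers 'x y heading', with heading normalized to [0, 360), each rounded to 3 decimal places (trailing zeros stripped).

Executing turtle program step by step:
Start: pos=(0,0), heading=0, pen down
BK 19: (0,0) -> (-19,0) [heading=0, draw]
PD: pen down
FD 14: (-19,0) -> (-5,0) [heading=0, draw]
RT 180: heading 0 -> 180
Final: pos=(-5,0), heading=180, 2 segment(s) drawn

Answer: -5 0 180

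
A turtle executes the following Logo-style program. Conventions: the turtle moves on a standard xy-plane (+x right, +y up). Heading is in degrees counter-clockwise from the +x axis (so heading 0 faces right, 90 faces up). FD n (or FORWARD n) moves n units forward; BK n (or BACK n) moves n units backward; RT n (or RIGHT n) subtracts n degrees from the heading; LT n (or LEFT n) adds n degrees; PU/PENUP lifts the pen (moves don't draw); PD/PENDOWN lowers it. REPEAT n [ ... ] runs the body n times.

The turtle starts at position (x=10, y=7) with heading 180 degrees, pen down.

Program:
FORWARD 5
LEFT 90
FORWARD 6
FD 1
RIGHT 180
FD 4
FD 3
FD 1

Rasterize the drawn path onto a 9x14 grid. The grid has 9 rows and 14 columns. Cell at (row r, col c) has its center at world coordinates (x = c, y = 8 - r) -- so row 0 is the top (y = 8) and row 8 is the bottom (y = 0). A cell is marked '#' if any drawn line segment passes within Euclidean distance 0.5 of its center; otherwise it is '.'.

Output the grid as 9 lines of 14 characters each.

Segment 0: (10,7) -> (5,7)
Segment 1: (5,7) -> (5,1)
Segment 2: (5,1) -> (5,0)
Segment 3: (5,0) -> (5,4)
Segment 4: (5,4) -> (5,7)
Segment 5: (5,7) -> (5,8)

Answer: .....#........
.....######...
.....#........
.....#........
.....#........
.....#........
.....#........
.....#........
.....#........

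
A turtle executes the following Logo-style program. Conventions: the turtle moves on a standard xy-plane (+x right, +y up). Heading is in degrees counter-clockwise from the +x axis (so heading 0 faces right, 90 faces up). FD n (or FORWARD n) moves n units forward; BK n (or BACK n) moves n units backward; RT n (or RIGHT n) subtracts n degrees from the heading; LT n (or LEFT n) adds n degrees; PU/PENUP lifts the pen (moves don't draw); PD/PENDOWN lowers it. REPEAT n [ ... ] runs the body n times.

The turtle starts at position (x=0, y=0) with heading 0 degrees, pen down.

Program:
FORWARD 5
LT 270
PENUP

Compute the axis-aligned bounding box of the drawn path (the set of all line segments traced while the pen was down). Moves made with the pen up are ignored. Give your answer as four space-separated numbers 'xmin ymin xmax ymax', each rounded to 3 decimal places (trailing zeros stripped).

Executing turtle program step by step:
Start: pos=(0,0), heading=0, pen down
FD 5: (0,0) -> (5,0) [heading=0, draw]
LT 270: heading 0 -> 270
PU: pen up
Final: pos=(5,0), heading=270, 1 segment(s) drawn

Segment endpoints: x in {0, 5}, y in {0}
xmin=0, ymin=0, xmax=5, ymax=0

Answer: 0 0 5 0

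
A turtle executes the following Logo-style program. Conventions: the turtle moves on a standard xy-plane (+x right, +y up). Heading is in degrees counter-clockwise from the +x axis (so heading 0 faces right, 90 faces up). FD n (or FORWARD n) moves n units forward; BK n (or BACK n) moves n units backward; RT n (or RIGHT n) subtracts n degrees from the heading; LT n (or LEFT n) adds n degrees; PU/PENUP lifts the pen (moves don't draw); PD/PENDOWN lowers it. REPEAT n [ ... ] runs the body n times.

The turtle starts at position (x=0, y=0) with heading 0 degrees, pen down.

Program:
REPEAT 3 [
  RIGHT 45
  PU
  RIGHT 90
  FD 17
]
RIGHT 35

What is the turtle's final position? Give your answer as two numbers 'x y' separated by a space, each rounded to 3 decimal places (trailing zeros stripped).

Executing turtle program step by step:
Start: pos=(0,0), heading=0, pen down
REPEAT 3 [
  -- iteration 1/3 --
  RT 45: heading 0 -> 315
  PU: pen up
  RT 90: heading 315 -> 225
  FD 17: (0,0) -> (-12.021,-12.021) [heading=225, move]
  -- iteration 2/3 --
  RT 45: heading 225 -> 180
  PU: pen up
  RT 90: heading 180 -> 90
  FD 17: (-12.021,-12.021) -> (-12.021,4.979) [heading=90, move]
  -- iteration 3/3 --
  RT 45: heading 90 -> 45
  PU: pen up
  RT 90: heading 45 -> 315
  FD 17: (-12.021,4.979) -> (0,-7.042) [heading=315, move]
]
RT 35: heading 315 -> 280
Final: pos=(0,-7.042), heading=280, 0 segment(s) drawn

Answer: 0 -7.042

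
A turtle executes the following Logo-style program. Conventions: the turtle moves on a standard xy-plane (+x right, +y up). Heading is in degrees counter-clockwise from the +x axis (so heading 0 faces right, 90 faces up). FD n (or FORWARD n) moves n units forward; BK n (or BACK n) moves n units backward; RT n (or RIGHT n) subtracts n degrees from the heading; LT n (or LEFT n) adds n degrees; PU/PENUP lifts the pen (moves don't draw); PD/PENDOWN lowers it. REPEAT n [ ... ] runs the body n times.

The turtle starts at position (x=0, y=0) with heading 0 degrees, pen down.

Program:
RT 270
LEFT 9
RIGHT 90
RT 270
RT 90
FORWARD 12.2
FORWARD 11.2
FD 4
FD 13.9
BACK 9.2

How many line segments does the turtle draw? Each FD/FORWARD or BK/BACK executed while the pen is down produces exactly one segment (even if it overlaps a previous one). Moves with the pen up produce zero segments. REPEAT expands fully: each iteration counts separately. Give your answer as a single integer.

Executing turtle program step by step:
Start: pos=(0,0), heading=0, pen down
RT 270: heading 0 -> 90
LT 9: heading 90 -> 99
RT 90: heading 99 -> 9
RT 270: heading 9 -> 99
RT 90: heading 99 -> 9
FD 12.2: (0,0) -> (12.05,1.909) [heading=9, draw]
FD 11.2: (12.05,1.909) -> (23.112,3.661) [heading=9, draw]
FD 4: (23.112,3.661) -> (27.063,4.286) [heading=9, draw]
FD 13.9: (27.063,4.286) -> (40.792,6.461) [heading=9, draw]
BK 9.2: (40.792,6.461) -> (31.705,5.022) [heading=9, draw]
Final: pos=(31.705,5.022), heading=9, 5 segment(s) drawn
Segments drawn: 5

Answer: 5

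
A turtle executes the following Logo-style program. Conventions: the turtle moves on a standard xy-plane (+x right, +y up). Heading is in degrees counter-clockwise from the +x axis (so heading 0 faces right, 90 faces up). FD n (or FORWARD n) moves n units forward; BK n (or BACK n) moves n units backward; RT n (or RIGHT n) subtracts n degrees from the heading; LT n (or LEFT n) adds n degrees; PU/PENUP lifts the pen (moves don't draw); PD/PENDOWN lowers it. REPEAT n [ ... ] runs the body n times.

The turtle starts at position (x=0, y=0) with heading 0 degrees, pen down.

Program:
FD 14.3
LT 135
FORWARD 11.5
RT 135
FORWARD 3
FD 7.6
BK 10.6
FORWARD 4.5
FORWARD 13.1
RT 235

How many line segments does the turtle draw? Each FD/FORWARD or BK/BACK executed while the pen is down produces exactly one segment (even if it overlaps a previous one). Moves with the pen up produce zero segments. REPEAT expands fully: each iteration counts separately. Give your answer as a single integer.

Executing turtle program step by step:
Start: pos=(0,0), heading=0, pen down
FD 14.3: (0,0) -> (14.3,0) [heading=0, draw]
LT 135: heading 0 -> 135
FD 11.5: (14.3,0) -> (6.168,8.132) [heading=135, draw]
RT 135: heading 135 -> 0
FD 3: (6.168,8.132) -> (9.168,8.132) [heading=0, draw]
FD 7.6: (9.168,8.132) -> (16.768,8.132) [heading=0, draw]
BK 10.6: (16.768,8.132) -> (6.168,8.132) [heading=0, draw]
FD 4.5: (6.168,8.132) -> (10.668,8.132) [heading=0, draw]
FD 13.1: (10.668,8.132) -> (23.768,8.132) [heading=0, draw]
RT 235: heading 0 -> 125
Final: pos=(23.768,8.132), heading=125, 7 segment(s) drawn
Segments drawn: 7

Answer: 7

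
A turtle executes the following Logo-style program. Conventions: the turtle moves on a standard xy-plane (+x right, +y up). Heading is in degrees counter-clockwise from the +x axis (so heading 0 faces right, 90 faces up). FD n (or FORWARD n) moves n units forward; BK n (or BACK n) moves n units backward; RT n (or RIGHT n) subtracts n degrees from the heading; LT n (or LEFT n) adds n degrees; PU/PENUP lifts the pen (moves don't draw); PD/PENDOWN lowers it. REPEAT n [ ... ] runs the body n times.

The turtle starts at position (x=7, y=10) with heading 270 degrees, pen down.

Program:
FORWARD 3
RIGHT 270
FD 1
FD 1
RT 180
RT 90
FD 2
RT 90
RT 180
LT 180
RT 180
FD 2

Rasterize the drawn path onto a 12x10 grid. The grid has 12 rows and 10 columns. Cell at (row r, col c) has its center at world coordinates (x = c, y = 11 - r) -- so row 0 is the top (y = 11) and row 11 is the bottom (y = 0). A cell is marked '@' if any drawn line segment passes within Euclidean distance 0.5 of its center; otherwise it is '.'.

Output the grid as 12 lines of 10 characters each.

Answer: ..........
.......@..
.......@@@
.......@.@
.......@@@
..........
..........
..........
..........
..........
..........
..........

Derivation:
Segment 0: (7,10) -> (7,7)
Segment 1: (7,7) -> (8,7)
Segment 2: (8,7) -> (9,7)
Segment 3: (9,7) -> (9,9)
Segment 4: (9,9) -> (7,9)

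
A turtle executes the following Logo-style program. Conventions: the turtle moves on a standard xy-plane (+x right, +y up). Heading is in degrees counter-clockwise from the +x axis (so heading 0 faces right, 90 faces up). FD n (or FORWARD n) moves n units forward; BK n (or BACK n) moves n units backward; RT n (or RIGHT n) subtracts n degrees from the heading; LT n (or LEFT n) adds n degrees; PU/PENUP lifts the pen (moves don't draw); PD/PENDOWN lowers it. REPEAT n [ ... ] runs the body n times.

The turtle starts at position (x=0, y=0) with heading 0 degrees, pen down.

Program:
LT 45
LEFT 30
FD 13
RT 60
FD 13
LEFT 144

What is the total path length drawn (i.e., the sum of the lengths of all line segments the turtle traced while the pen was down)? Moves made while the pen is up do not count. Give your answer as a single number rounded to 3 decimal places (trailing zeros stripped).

Answer: 26

Derivation:
Executing turtle program step by step:
Start: pos=(0,0), heading=0, pen down
LT 45: heading 0 -> 45
LT 30: heading 45 -> 75
FD 13: (0,0) -> (3.365,12.557) [heading=75, draw]
RT 60: heading 75 -> 15
FD 13: (3.365,12.557) -> (15.922,15.922) [heading=15, draw]
LT 144: heading 15 -> 159
Final: pos=(15.922,15.922), heading=159, 2 segment(s) drawn

Segment lengths:
  seg 1: (0,0) -> (3.365,12.557), length = 13
  seg 2: (3.365,12.557) -> (15.922,15.922), length = 13
Total = 26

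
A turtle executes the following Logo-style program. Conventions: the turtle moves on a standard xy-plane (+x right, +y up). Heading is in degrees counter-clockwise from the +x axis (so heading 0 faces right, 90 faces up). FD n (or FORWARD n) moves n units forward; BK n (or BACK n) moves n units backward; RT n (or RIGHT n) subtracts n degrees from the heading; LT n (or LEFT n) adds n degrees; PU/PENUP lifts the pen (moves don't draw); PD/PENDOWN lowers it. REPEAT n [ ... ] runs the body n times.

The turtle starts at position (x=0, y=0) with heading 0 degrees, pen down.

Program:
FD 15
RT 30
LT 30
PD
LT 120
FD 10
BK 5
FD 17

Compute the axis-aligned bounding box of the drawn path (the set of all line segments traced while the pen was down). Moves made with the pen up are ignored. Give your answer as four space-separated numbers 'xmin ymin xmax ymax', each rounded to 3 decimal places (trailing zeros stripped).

Answer: 0 0 15 19.053

Derivation:
Executing turtle program step by step:
Start: pos=(0,0), heading=0, pen down
FD 15: (0,0) -> (15,0) [heading=0, draw]
RT 30: heading 0 -> 330
LT 30: heading 330 -> 0
PD: pen down
LT 120: heading 0 -> 120
FD 10: (15,0) -> (10,8.66) [heading=120, draw]
BK 5: (10,8.66) -> (12.5,4.33) [heading=120, draw]
FD 17: (12.5,4.33) -> (4,19.053) [heading=120, draw]
Final: pos=(4,19.053), heading=120, 4 segment(s) drawn

Segment endpoints: x in {0, 4, 10, 12.5, 15}, y in {0, 4.33, 8.66, 19.053}
xmin=0, ymin=0, xmax=15, ymax=19.053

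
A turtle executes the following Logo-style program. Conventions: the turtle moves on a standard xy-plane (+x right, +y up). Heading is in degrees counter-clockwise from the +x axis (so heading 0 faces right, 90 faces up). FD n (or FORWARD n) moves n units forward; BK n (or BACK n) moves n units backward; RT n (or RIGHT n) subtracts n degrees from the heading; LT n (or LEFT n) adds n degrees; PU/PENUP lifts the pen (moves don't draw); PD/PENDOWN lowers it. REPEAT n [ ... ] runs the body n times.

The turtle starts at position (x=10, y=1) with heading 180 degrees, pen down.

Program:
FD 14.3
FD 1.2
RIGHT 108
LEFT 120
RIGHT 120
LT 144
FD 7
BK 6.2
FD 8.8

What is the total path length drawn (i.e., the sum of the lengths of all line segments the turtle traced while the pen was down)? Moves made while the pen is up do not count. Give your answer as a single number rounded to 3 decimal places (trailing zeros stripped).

Answer: 37.5

Derivation:
Executing turtle program step by step:
Start: pos=(10,1), heading=180, pen down
FD 14.3: (10,1) -> (-4.3,1) [heading=180, draw]
FD 1.2: (-4.3,1) -> (-5.5,1) [heading=180, draw]
RT 108: heading 180 -> 72
LT 120: heading 72 -> 192
RT 120: heading 192 -> 72
LT 144: heading 72 -> 216
FD 7: (-5.5,1) -> (-11.163,-3.114) [heading=216, draw]
BK 6.2: (-11.163,-3.114) -> (-6.147,0.53) [heading=216, draw]
FD 8.8: (-6.147,0.53) -> (-13.267,-4.643) [heading=216, draw]
Final: pos=(-13.267,-4.643), heading=216, 5 segment(s) drawn

Segment lengths:
  seg 1: (10,1) -> (-4.3,1), length = 14.3
  seg 2: (-4.3,1) -> (-5.5,1), length = 1.2
  seg 3: (-5.5,1) -> (-11.163,-3.114), length = 7
  seg 4: (-11.163,-3.114) -> (-6.147,0.53), length = 6.2
  seg 5: (-6.147,0.53) -> (-13.267,-4.643), length = 8.8
Total = 37.5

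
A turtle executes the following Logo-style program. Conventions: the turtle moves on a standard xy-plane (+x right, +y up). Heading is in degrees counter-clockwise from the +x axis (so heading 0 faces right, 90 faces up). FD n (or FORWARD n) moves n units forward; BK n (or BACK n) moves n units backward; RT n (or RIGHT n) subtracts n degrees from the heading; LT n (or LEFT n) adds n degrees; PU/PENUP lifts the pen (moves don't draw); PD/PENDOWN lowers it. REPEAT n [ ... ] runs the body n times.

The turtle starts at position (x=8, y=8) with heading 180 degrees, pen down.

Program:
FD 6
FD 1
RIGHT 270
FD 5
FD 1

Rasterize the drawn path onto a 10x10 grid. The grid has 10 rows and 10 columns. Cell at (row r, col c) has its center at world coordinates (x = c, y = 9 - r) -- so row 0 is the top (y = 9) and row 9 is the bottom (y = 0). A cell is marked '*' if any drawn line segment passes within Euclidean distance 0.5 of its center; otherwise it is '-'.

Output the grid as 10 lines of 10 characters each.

Answer: ----------
-********-
-*--------
-*--------
-*--------
-*--------
-*--------
-*--------
----------
----------

Derivation:
Segment 0: (8,8) -> (2,8)
Segment 1: (2,8) -> (1,8)
Segment 2: (1,8) -> (1,3)
Segment 3: (1,3) -> (1,2)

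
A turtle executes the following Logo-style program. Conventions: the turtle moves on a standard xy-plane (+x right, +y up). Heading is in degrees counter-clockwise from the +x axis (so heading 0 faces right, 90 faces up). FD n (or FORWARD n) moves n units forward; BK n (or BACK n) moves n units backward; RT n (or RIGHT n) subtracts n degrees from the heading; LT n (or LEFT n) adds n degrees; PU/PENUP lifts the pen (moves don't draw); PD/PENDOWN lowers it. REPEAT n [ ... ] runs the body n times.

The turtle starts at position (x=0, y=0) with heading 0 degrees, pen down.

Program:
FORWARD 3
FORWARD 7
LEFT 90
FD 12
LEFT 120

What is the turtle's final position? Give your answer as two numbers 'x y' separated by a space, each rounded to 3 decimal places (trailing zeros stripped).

Answer: 10 12

Derivation:
Executing turtle program step by step:
Start: pos=(0,0), heading=0, pen down
FD 3: (0,0) -> (3,0) [heading=0, draw]
FD 7: (3,0) -> (10,0) [heading=0, draw]
LT 90: heading 0 -> 90
FD 12: (10,0) -> (10,12) [heading=90, draw]
LT 120: heading 90 -> 210
Final: pos=(10,12), heading=210, 3 segment(s) drawn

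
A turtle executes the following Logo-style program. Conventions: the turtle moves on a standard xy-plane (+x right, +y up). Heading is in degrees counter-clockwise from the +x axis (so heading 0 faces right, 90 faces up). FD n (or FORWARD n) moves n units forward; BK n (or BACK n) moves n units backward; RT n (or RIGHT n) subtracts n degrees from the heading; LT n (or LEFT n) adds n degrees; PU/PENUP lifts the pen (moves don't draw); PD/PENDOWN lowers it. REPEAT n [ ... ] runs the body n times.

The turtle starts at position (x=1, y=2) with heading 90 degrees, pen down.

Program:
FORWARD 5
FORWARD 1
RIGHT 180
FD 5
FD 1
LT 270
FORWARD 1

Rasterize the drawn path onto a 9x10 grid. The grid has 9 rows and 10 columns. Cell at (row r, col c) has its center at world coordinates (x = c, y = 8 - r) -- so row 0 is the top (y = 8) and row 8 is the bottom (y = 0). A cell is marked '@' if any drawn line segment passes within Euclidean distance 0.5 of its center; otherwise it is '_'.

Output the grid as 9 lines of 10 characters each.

Answer: _@________
_@________
_@________
_@________
_@________
_@________
@@________
__________
__________

Derivation:
Segment 0: (1,2) -> (1,7)
Segment 1: (1,7) -> (1,8)
Segment 2: (1,8) -> (1,3)
Segment 3: (1,3) -> (1,2)
Segment 4: (1,2) -> (0,2)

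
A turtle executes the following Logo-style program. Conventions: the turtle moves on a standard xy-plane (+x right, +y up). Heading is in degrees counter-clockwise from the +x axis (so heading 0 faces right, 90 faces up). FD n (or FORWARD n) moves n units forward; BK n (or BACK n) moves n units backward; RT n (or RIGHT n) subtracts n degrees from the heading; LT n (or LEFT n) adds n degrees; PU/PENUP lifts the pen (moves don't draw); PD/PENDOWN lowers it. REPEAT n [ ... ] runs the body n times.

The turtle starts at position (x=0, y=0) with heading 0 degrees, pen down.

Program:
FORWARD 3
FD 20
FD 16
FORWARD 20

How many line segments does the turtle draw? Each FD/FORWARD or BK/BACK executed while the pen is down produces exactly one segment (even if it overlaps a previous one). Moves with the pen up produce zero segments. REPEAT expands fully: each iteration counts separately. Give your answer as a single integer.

Answer: 4

Derivation:
Executing turtle program step by step:
Start: pos=(0,0), heading=0, pen down
FD 3: (0,0) -> (3,0) [heading=0, draw]
FD 20: (3,0) -> (23,0) [heading=0, draw]
FD 16: (23,0) -> (39,0) [heading=0, draw]
FD 20: (39,0) -> (59,0) [heading=0, draw]
Final: pos=(59,0), heading=0, 4 segment(s) drawn
Segments drawn: 4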